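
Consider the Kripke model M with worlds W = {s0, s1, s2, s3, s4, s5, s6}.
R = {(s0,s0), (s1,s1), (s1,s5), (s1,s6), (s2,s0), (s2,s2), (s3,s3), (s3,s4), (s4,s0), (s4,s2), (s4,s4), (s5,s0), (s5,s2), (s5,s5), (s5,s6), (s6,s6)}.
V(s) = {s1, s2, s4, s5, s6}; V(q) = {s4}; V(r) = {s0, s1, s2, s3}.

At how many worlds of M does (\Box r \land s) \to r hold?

7

Let φ = (\Box r \land s) \to r. Evaluate φ at each world:
  s0 (successors {s0}): φ is true.
  s1 (successors {s1, s5, s6}): φ is true.
  s2 (successors {s0, s2}): φ is true.
  s3 (successors {s3, s4}): φ is true.
  s4 (successors {s0, s2, s4}): φ is true.
  s5 (successors {s0, s2, s5, s6}): φ is true.
  s6 (successors {s6}): φ is true.
For instance, at s3:
  At s3: \Box r \land s is false, r is true, so (\Box r \land s) \to r is true.
    At s3: \Box r is false, s is false, so \Box r \land s is false.
      At s3: \Box r requires r at every successor {s3, s4}.
        r fails at s4, so \Box r is false at s3.
Satisfying worlds: {s0, s1, s2, s3, s4, s5, s6}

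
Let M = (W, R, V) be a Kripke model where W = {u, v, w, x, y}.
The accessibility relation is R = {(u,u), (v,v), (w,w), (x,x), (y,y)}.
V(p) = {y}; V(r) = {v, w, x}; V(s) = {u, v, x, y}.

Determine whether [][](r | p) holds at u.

No

At u: [][](r | p) requires [](r | p) at every successor {u}.
  [](r | p) fails at u, so [][](r | p) is false at u.
    At u: [](r | p) requires r | p at every successor {u}.
      r | p fails at u, so [](r | p) is false at u.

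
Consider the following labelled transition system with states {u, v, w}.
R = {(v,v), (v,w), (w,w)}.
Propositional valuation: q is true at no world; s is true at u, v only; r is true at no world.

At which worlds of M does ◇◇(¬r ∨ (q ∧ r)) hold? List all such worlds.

v, w

Let φ = ◇◇(¬r ∨ (q ∧ r)). Evaluate φ at each world:
  u (successors ∅): φ is false.
  v (successors {v, w}): φ is true.
  w (successors {w}): φ is true.
For instance, at w:
  At w: ◇◇(¬r ∨ (q ∧ r)) requires ◇(¬r ∨ (q ∧ r)) at some successor in {w}.
    ◇(¬r ∨ (q ∧ r)) holds at w, so ◇◇(¬r ∨ (q ∧ r)) is true at w.
      At w: ◇(¬r ∨ (q ∧ r)) requires ¬r ∨ (q ∧ r) at some successor in {w}.
        ¬r ∨ (q ∧ r) holds at w, so ◇(¬r ∨ (q ∧ r)) is true at w.
Satisfying worlds: {v, w}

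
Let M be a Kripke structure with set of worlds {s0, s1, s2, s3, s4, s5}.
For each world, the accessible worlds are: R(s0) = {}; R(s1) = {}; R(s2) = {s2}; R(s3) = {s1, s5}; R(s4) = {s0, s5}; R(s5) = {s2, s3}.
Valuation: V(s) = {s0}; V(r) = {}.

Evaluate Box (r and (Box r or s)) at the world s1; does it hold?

At s1: no accessible worlds, so Box (r and (Box r or s)) holds vacuously.

Yes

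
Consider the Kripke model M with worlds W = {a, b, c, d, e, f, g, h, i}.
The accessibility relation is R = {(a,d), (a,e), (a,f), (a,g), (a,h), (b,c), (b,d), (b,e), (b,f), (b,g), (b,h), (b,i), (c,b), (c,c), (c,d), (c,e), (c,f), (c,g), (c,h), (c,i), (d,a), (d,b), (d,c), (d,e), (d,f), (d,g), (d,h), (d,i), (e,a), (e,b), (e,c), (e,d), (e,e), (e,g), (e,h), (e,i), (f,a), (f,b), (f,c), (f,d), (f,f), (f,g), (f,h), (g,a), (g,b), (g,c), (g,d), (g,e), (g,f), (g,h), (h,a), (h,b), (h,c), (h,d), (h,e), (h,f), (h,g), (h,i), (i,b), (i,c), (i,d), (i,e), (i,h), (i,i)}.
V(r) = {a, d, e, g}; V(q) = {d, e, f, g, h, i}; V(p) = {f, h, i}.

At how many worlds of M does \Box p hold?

0

Let φ = \Box p. Evaluate φ at each world:
  a (successors {d, e, f, g, h}): φ is false.
  b (successors {c, d, e, f, g, h, i}): φ is false.
  c (successors {b, c, d, e, f, g, h, i}): φ is false.
  d (successors {a, b, c, e, f, g, h, i}): φ is false.
  e (successors {a, b, c, d, e, g, h, i}): φ is false.
  f (successors {a, b, c, d, f, g, h}): φ is false.
  g (successors {a, b, c, d, e, f, h}): φ is false.
  h (successors {a, b, c, d, e, f, g, i}): φ is false.
  i (successors {b, c, d, e, h, i}): φ is false.
For instance, at g:
  At g: \Box p requires p at every successor {a, b, c, d, e, f, h}.
    p fails at a, so \Box p is false at g.
Satisfying worlds: none.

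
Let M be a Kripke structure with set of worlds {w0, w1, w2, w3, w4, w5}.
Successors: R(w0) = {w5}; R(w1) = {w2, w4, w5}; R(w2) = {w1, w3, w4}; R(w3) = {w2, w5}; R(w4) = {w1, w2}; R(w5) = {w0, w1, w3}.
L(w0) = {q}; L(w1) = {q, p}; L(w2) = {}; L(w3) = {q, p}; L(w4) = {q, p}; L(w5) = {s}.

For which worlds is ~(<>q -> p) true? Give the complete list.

w2, w5

Let φ = ~(<>q -> p). Evaluate φ at each world:
  w0 (successors {w5}): φ is false.
  w1 (successors {w2, w4, w5}): φ is false.
  w2 (successors {w1, w3, w4}): φ is true.
  w3 (successors {w2, w5}): φ is false.
  w4 (successors {w1, w2}): φ is false.
  w5 (successors {w0, w1, w3}): φ is true.
For instance, at w0:
  At w0: <>q -> p is true, so ~(<>q -> p) is false.
    At w0: <>q is false, p is false, so <>q -> p is true.
      At w0: <>q requires q at some successor in {w5}.
        At w5: q is false.
      So <>q is false at w0.
Satisfying worlds: {w2, w5}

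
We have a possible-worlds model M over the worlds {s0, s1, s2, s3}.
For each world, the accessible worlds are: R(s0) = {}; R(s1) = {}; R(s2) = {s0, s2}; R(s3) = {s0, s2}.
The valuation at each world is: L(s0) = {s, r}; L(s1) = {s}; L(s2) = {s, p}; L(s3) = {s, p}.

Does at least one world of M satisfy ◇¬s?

Recall that ◇ψ holds at a world iff ψ holds at some accessible world.
Let φ = ◇¬s. Evaluate φ at each world:
  s0 (successors ∅): φ is false.
  s1 (successors ∅): φ is false.
  s2 (successors {s0, s2}): φ is false.
  s3 (successors {s0, s2}): φ is false.
For instance, at s3:
  At s3: ◇¬s requires ¬s at some successor in {s0, s2}.
    At s0: ¬s is false.
    At s2: ¬s is false.
  So ◇¬s is false at s3.

No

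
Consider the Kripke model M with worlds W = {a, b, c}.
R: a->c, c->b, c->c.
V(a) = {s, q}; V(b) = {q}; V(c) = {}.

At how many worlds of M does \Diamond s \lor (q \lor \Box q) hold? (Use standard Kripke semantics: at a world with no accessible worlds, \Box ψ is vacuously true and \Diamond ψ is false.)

2

Let φ = \Diamond s \lor (q \lor \Box q). Evaluate φ at each world:
  a (successors {c}): φ is true.
  b (successors ∅): φ is true.
  c (successors {b, c}): φ is false.
For instance, at c:
  At c: \Diamond s is false, q \lor \Box q is false, so \Diamond s \lor (q \lor \Box q) is false.
    At c: \Diamond s requires s at some successor in {b, c}.
      At b: s is false.
      At c: s is false.
    So \Diamond s is false at c.
    At c: q is false, \Box q is false, so q \lor \Box q is false.
      At c: \Box q requires q at every successor {b, c}.
        q fails at c, so \Box q is false at c.
Satisfying worlds: {a, b}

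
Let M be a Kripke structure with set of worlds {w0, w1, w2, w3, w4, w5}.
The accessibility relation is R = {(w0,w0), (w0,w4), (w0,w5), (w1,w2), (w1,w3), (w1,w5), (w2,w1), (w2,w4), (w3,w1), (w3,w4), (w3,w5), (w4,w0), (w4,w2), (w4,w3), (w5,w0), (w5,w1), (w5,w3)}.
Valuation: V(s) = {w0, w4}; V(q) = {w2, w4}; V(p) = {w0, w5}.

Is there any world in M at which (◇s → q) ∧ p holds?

No

Let φ = (◇s → q) ∧ p. Evaluate φ at each world:
  w0 (successors {w0, w4, w5}): φ is false.
  w1 (successors {w2, w3, w5}): φ is false.
  w2 (successors {w1, w4}): φ is false.
  w3 (successors {w1, w4, w5}): φ is false.
  w4 (successors {w0, w2, w3}): φ is false.
  w5 (successors {w0, w1, w3}): φ is false.
For instance, at w5:
  At w5: ◇s → q is false, p is true, so (◇s → q) ∧ p is false.
    At w5: ◇s is true, q is false, so ◇s → q is false.
      At w5: ◇s requires s at some successor in {w0, w1, w3}.
        s holds at w0, so ◇s is true at w5.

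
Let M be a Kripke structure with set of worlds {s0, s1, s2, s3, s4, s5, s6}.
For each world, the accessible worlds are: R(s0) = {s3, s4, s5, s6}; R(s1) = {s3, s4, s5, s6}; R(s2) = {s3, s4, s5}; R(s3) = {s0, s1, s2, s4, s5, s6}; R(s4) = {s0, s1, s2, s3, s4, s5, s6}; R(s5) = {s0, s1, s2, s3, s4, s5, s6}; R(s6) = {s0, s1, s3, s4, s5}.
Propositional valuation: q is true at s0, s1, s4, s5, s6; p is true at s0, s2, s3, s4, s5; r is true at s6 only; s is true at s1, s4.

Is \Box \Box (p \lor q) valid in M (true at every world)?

Let φ = \Box \Box (p \lor q). Evaluate φ at each world:
  s0 (successors {s3, s4, s5, s6}): φ is true.
  s1 (successors {s3, s4, s5, s6}): φ is true.
  s2 (successors {s3, s4, s5}): φ is true.
  s3 (successors {s0, s1, s2, s4, s5, s6}): φ is true.
  s4 (successors {s0, s1, s2, s3, s4, s5, s6}): φ is true.
  s5 (successors {s0, s1, s2, s3, s4, s5, s6}): φ is true.
  s6 (successors {s0, s1, s3, s4, s5}): φ is true.
For instance, at s2:
  At s2: \Box \Box (p \lor q) requires \Box (p \lor q) at every successor {s3, s4, s5}.
      At s3: \Box (p \lor q) requires p \lor q at every successor {s0, s1, s2, s4, s5, s6}.
        At s0: p \lor q is true.
        At s1: p \lor q is true.
        At s2: p \lor q is true.
        At s4: p \lor q is true.
        At s5: p \lor q is true.
        At s6: p \lor q is true.
      So \Box (p \lor q) is true at s3.
      At s4: \Box (p \lor q) requires p \lor q at every successor {s0, s1, s2, s3, s4, s5, s6}.
        At s0: p \lor q is true.
        At s1: p \lor q is true.
        At s2: p \lor q is true.
        At s3: p \lor q is true.
        At s4: p \lor q is true.
        At s5: p \lor q is true.
        At s6: p \lor q is true.
      So \Box (p \lor q) is true at s4.
      At s5: \Box (p \lor q) requires p \lor q at every successor {s0, s1, s2, s3, s4, s5, s6}.
        At s0: p \lor q is true.
        At s1: p \lor q is true.
        At s2: p \lor q is true.
        At s3: p \lor q is true.
        At s4: p \lor q is true.
        At s5: p \lor q is true.
        At s6: p \lor q is true.
      So \Box (p \lor q) is true at s5.
  So \Box \Box (p \lor q) is true at s2.

Yes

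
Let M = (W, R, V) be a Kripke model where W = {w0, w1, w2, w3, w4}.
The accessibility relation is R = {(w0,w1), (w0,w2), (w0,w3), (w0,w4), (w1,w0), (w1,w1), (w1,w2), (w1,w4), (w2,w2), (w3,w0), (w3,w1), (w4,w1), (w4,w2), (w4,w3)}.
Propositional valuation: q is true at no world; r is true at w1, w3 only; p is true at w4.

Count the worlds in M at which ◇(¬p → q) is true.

Let φ = ◇(¬p → q). Evaluate φ at each world:
  w0 (successors {w1, w2, w3, w4}): φ is true.
  w1 (successors {w0, w1, w2, w4}): φ is true.
  w2 (successors {w2}): φ is false.
  w3 (successors {w0, w1}): φ is false.
  w4 (successors {w1, w2, w3}): φ is false.
For instance, at w1:
  At w1: ◇(¬p → q) requires ¬p → q at some successor in {w0, w1, w2, w4}.
    ¬p → q holds at w4, so ◇(¬p → q) is true at w1.
Satisfying worlds: {w0, w1}

2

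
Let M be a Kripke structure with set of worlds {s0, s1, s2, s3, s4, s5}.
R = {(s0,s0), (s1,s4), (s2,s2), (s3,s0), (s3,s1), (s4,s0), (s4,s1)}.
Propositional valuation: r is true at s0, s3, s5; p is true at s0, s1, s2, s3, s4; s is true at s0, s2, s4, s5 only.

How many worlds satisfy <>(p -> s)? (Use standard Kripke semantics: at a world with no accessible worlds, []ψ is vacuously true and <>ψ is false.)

Recall that <>ψ holds at a world iff ψ holds at some accessible world.
Let φ = <>(p -> s). Evaluate φ at each world:
  s0 (successors {s0}): φ is true.
  s1 (successors {s4}): φ is true.
  s2 (successors {s2}): φ is true.
  s3 (successors {s0, s1}): φ is true.
  s4 (successors {s0, s1}): φ is true.
  s5 (successors ∅): φ is false.
For instance, at s2:
  At s2: <>(p -> s) requires p -> s at some successor in {s2}.
    p -> s holds at s2, so <>(p -> s) is true at s2.
Satisfying worlds: {s0, s1, s2, s3, s4}

5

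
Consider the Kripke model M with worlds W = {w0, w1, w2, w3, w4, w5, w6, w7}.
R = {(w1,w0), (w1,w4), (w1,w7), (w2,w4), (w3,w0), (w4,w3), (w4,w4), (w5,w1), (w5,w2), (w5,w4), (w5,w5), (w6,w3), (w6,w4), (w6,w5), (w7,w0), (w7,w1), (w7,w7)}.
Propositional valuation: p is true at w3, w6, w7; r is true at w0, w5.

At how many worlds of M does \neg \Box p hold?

Let φ = \neg \Box p. Evaluate φ at each world:
  w0 (successors ∅): φ is false.
  w1 (successors {w0, w4, w7}): φ is true.
  w2 (successors {w4}): φ is true.
  w3 (successors {w0}): φ is true.
  w4 (successors {w3, w4}): φ is true.
  w5 (successors {w1, w2, w4, w5}): φ is true.
  w6 (successors {w3, w4, w5}): φ is true.
  w7 (successors {w0, w1, w7}): φ is true.
For instance, at w3:
  At w3: \Box p is false, so \neg \Box p is true.
    At w3: \Box p requires p at every successor {w0}.
      p fails at w0, so \Box p is false at w3.
Satisfying worlds: {w1, w2, w3, w4, w5, w6, w7}

7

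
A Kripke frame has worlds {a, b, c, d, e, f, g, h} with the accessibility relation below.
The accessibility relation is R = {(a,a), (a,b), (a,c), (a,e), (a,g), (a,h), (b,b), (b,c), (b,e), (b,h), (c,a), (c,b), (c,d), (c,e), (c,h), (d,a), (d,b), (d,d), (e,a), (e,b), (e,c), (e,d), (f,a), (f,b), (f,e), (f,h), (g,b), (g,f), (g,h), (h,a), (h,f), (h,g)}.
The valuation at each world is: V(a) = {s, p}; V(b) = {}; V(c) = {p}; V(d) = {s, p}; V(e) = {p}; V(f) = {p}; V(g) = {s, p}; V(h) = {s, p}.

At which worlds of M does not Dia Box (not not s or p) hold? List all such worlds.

Let φ = not Dia Box (not not s or p). Evaluate φ at each world:
  a (successors {a, b, c, e, g, h}): φ is false.
  b (successors {b, c, e, h}): φ is false.
  c (successors {a, b, d, e, h}): φ is false.
  d (successors {a, b, d}): φ is true.
  e (successors {a, b, c, d}): φ is true.
  f (successors {a, b, e, h}): φ is false.
  g (successors {b, f, h}): φ is false.
  h (successors {a, f, g}): φ is true.
For instance, at g:
  At g: Dia Box (not not s or p) is true, so not Dia Box (not not s or p) is false.
    At g: Dia Box (not not s or p) requires Box (not not s or p) at some successor in {b, f, h}.
      Box (not not s or p) holds at h, so Dia Box (not not s or p) is true at g.
Satisfying worlds: {d, e, h}

d, e, h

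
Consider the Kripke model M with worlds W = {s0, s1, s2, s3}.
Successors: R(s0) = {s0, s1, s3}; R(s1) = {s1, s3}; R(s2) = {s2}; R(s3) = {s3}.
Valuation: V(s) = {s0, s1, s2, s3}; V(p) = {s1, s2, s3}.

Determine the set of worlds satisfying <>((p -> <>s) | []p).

Recall that []ψ holds at a world iff ψ holds at every accessible world, and <>ψ holds iff ψ holds at some accessible world.
Let φ = <>((p -> <>s) | []p). Evaluate φ at each world:
  s0 (successors {s0, s1, s3}): φ is true.
  s1 (successors {s1, s3}): φ is true.
  s2 (successors {s2}): φ is true.
  s3 (successors {s3}): φ is true.
For instance, at s2:
  At s2: <>((p -> <>s) | []p) requires (p -> <>s) | []p at some successor in {s2}.
    (p -> <>s) | []p holds at s2, so <>((p -> <>s) | []p) is true at s2.
      At s2: p -> <>s is true, []p is true, so (p -> <>s) | []p is true.
Satisfying worlds: {s0, s1, s2, s3}

s0, s1, s2, s3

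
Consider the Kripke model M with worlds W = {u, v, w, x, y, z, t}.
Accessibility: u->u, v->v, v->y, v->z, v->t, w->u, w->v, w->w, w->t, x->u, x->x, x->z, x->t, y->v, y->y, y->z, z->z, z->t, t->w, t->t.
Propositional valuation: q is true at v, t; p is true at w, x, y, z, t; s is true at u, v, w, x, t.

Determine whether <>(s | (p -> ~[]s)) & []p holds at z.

At z: <>(s | (p -> ~[]s)) is true, []p is true, so <>(s | (p -> ~[]s)) & []p is true.
  At z: <>(s | (p -> ~[]s)) requires s | (p -> ~[]s) at some successor in {z, t}.
    s | (p -> ~[]s) holds at z, so <>(s | (p -> ~[]s)) is true at z.
      At z: s is false, p -> ~[]s is true, so s | (p -> ~[]s) is true.
  At z: []p requires p at every successor {z, t}.
    At z: p is true.
    At t: p is true.
  So []p is true at z.

Yes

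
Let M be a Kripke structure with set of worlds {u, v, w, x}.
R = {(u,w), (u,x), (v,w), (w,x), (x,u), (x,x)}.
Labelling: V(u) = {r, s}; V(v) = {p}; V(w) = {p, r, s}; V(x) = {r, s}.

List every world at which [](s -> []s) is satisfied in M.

Let φ = [](s -> []s). Evaluate φ at each world:
  u (successors {w, x}): φ is true.
  v (successors {w}): φ is true.
  w (successors {x}): φ is true.
  x (successors {u, x}): φ is true.
For instance, at v:
  At v: [](s -> []s) requires s -> []s at every successor {w}.
      At w: s is true, []s is true, so s -> []s is true.
  So [](s -> []s) is true at v.
Satisfying worlds: {u, v, w, x}

u, v, w, x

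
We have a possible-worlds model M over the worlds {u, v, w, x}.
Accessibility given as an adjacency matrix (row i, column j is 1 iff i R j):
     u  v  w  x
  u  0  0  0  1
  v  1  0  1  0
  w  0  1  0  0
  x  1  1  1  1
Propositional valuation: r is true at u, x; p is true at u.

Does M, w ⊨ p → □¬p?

At w: p is false, □¬p is true, so p → □¬p is true.
  At w: □¬p requires ¬p at every successor {v}.
    At v: ¬p is true.
  So □¬p is true at w.

Yes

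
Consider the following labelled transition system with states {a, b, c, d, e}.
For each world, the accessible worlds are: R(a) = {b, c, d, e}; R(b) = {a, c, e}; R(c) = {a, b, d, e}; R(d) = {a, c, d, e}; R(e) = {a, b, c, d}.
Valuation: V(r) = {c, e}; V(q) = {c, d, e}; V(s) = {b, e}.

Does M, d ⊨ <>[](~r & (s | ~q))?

Recall that []ψ holds at a world iff ψ holds at every accessible world, and <>ψ holds iff ψ holds at some accessible world.
At d: <>[](~r & (s | ~q)) requires [](~r & (s | ~q)) at some successor in {a, c, d, e}.
  At a: [](~r & (s | ~q)) is false.
  At c: [](~r & (s | ~q)) is false.
  At d: [](~r & (s | ~q)) is false.
  At e: [](~r & (s | ~q)) is false.
So <>[](~r & (s | ~q)) is false at d.

No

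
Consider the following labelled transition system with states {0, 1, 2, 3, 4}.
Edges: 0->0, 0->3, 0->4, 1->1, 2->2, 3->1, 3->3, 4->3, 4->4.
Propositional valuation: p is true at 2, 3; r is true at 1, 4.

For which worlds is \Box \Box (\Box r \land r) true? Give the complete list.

Let φ = \Box \Box (\Box r \land r). Evaluate φ at each world:
  0 (successors {0, 3, 4}): φ is false.
  1 (successors {1}): φ is true.
  2 (successors {2}): φ is false.
  3 (successors {1, 3}): φ is false.
  4 (successors {3, 4}): φ is false.
For instance, at 1:
  At 1: \Box \Box (\Box r \land r) requires \Box (\Box r \land r) at every successor {1}.
      At 1: \Box (\Box r \land r) requires \Box r \land r at every successor {1}.
        At 1: \Box r \land r is true.
      So \Box (\Box r \land r) is true at 1.
  So \Box \Box (\Box r \land r) is true at 1.
Satisfying worlds: {1}

1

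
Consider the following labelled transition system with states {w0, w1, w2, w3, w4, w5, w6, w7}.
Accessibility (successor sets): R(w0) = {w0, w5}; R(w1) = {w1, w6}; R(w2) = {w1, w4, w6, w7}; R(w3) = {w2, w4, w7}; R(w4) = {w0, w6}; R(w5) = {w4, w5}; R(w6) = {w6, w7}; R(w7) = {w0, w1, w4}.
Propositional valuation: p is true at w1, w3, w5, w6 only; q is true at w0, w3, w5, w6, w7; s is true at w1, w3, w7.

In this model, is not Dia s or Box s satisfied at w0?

Recall that Box ψ holds at a world iff ψ holds at every accessible world, and Dia ψ holds iff ψ holds at some accessible world.
At w0: not Dia s is true, Box s is false, so not Dia s or Box s is true.
  At w0: Dia s is false, so not Dia s is true.
    At w0: Dia s requires s at some successor in {w0, w5}.
      At w0: s is false.
      At w5: s is false.
    So Dia s is false at w0.
  At w0: Box s requires s at every successor {w0, w5}.
    s fails at w0, so Box s is false at w0.

Yes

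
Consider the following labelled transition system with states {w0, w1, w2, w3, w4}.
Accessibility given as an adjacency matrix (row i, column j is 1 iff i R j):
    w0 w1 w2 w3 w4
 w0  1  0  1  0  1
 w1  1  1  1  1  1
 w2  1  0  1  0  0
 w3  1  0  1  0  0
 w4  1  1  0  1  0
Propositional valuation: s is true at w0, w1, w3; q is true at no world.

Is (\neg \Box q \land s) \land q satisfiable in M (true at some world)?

No

Let φ = (\neg \Box q \land s) \land q. Evaluate φ at each world:
  w0 (successors {w0, w2, w4}): φ is false.
  w1 (successors {w0, w1, w2, w3, w4}): φ is false.
  w2 (successors {w0, w2}): φ is false.
  w3 (successors {w0, w2}): φ is false.
  w4 (successors {w0, w1, w3}): φ is false.
For instance, at w0:
  At w0: \neg \Box q \land s is true, q is false, so (\neg \Box q \land s) \land q is false.
    At w0: \neg \Box q is true, s is true, so \neg \Box q \land s is true.
      At w0: \Box q is false, so \neg \Box q is true.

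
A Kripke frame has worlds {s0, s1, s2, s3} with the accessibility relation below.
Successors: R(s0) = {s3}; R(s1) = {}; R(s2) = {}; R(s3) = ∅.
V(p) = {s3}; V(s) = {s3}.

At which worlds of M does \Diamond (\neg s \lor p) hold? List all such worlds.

s0

Let φ = \Diamond (\neg s \lor p). Evaluate φ at each world:
  s0 (successors {s3}): φ is true.
  s1 (successors ∅): φ is false.
  s2 (successors ∅): φ is false.
  s3 (successors ∅): φ is false.
For instance, at s0:
  At s0: \Diamond (\neg s \lor p) requires \neg s \lor p at some successor in {s3}.
    \neg s \lor p holds at s3, so \Diamond (\neg s \lor p) is true at s0.
Satisfying worlds: {s0}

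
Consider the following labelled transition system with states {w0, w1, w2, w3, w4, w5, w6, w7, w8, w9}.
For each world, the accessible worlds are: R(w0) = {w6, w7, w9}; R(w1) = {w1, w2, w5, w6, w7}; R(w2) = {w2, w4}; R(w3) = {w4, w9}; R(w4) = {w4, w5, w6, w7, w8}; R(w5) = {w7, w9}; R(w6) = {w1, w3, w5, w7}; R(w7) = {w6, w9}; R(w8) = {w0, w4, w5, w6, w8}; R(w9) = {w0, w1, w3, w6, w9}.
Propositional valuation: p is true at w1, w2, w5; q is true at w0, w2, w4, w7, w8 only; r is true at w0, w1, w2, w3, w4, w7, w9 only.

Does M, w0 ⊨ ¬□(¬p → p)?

At w0: □(¬p → p) is false, so ¬□(¬p → p) is true.
  At w0: □(¬p → p) requires ¬p → p at every successor {w6, w7, w9}.
    ¬p → p fails at w6, so □(¬p → p) is false at w0.

Yes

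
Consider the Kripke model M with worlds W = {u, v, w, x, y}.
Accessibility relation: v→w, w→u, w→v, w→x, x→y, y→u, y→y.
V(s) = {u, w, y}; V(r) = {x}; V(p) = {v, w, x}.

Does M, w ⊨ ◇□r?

At w: ◇□r requires □r at some successor in {u, v, x}.
  □r holds at u, so ◇□r is true at w.
    At u: no accessible worlds, so □r holds vacuously.

Yes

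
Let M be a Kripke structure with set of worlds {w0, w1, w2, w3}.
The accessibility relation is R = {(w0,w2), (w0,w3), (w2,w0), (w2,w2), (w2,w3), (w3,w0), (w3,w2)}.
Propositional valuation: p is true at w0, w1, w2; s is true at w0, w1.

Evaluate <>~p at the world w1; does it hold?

At w1: no accessible worlds, so <>~p is false.

No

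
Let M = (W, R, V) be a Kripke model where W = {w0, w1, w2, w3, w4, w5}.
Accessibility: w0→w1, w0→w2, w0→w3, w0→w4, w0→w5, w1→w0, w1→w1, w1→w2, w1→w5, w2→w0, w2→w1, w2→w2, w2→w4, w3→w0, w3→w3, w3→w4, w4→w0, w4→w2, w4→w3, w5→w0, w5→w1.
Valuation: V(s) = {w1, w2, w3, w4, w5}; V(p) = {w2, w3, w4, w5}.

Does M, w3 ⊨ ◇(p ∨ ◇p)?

At w3: ◇(p ∨ ◇p) requires p ∨ ◇p at some successor in {w0, w3, w4}.
  p ∨ ◇p holds at w0, so ◇(p ∨ ◇p) is true at w3.
    At w0: p is false, ◇p is true, so p ∨ ◇p is true.
      At w0: ◇p requires p at some successor in {w1, w2, w3, w4, w5}.
        p holds at w2, so ◇p is true at w0.

Yes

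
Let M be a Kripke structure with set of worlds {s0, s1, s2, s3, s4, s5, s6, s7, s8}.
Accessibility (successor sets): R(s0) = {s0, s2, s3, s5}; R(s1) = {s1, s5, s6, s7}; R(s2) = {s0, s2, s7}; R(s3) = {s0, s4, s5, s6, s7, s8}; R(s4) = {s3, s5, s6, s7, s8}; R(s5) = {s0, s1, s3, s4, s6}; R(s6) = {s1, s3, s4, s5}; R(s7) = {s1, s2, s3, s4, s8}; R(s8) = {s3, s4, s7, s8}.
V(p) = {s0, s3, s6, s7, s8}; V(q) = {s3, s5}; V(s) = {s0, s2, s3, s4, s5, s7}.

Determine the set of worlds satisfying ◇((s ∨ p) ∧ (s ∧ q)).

s0, s1, s3, s4, s5, s6, s7, s8

Let φ = ◇((s ∨ p) ∧ (s ∧ q)). Evaluate φ at each world:
  s0 (successors {s0, s2, s3, s5}): φ is true.
  s1 (successors {s1, s5, s6, s7}): φ is true.
  s2 (successors {s0, s2, s7}): φ is false.
  s3 (successors {s0, s4, s5, s6, s7, s8}): φ is true.
  s4 (successors {s3, s5, s6, s7, s8}): φ is true.
  s5 (successors {s0, s1, s3, s4, s6}): φ is true.
  s6 (successors {s1, s3, s4, s5}): φ is true.
  s7 (successors {s1, s2, s3, s4, s8}): φ is true.
  s8 (successors {s3, s4, s7, s8}): φ is true.
For instance, at s0:
  At s0: ◇((s ∨ p) ∧ (s ∧ q)) requires (s ∨ p) ∧ (s ∧ q) at some successor in {s0, s2, s3, s5}.
    (s ∨ p) ∧ (s ∧ q) holds at s3, so ◇((s ∨ p) ∧ (s ∧ q)) is true at s0.
Satisfying worlds: {s0, s1, s3, s4, s5, s6, s7, s8}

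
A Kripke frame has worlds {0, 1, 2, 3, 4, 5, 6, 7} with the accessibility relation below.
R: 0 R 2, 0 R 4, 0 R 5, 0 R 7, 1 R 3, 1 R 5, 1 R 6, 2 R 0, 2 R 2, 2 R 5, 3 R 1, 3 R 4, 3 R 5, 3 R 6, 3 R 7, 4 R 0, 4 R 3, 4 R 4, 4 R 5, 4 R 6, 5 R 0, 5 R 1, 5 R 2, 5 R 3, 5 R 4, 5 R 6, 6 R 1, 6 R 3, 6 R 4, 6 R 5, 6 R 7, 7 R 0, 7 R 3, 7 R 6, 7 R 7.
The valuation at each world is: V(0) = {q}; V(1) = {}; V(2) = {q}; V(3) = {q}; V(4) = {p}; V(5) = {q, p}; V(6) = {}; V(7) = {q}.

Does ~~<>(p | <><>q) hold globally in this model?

Yes

Let φ = ~~<>(p | <><>q). Evaluate φ at each world:
  0 (successors {2, 4, 5, 7}): φ is true.
  1 (successors {3, 5, 6}): φ is true.
  2 (successors {0, 2, 5}): φ is true.
  3 (successors {1, 4, 5, 6, 7}): φ is true.
  4 (successors {0, 3, 4, 5, 6}): φ is true.
  5 (successors {0, 1, 2, 3, 4, 6}): φ is true.
  6 (successors {1, 3, 4, 5, 7}): φ is true.
  7 (successors {0, 3, 6, 7}): φ is true.
For instance, at 6:
  At 6: ~<>(p | <><>q) is false, so ~~<>(p | <><>q) is true.
    At 6: <>(p | <><>q) is true, so ~<>(p | <><>q) is false.
      At 6: <>(p | <><>q) requires p | <><>q at some successor in {1, 3, 4, 5, 7}.
        p | <><>q holds at 1, so <>(p | <><>q) is true at 6.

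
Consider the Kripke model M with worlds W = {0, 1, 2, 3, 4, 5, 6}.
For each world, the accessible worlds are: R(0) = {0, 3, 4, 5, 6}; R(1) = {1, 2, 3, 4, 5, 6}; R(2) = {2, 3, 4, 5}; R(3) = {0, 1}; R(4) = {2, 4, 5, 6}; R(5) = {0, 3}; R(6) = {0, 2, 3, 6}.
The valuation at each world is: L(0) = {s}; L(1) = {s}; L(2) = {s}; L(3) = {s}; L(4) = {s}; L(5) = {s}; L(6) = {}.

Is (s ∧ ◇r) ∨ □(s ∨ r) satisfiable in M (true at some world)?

Let φ = (s ∧ ◇r) ∨ □(s ∨ r). Evaluate φ at each world:
  0 (successors {0, 3, 4, 5, 6}): φ is false.
  1 (successors {1, 2, 3, 4, 5, 6}): φ is false.
  2 (successors {2, 3, 4, 5}): φ is true.
  3 (successors {0, 1}): φ is true.
  4 (successors {2, 4, 5, 6}): φ is false.
  5 (successors {0, 3}): φ is true.
  6 (successors {0, 2, 3, 6}): φ is false.
Detail at 2 (witness):
  At 2: s ∧ ◇r is false, □(s ∨ r) is true, so (s ∧ ◇r) ∨ □(s ∨ r) is true.
    At 2: s is true, ◇r is false, so s ∧ ◇r is false.
      At 2: ◇r requires r at some successor in {2, 3, 4, 5}.
        At 2: r is false.
        At 3: r is false.
        At 4: r is false.
        At 5: r is false.
      So ◇r is false at 2.
    At 2: □(s ∨ r) requires s ∨ r at every successor {2, 3, 4, 5}.
      At 2: s ∨ r is true.
      At 3: s ∨ r is true.
      At 4: s ∨ r is true.
      At 5: s ∨ r is true.
    So □(s ∨ r) is true at 2.

Yes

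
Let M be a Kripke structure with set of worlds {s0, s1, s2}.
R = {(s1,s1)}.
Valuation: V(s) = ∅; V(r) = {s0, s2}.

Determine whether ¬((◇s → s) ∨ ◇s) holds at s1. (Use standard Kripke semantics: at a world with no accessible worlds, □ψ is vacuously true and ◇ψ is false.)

No

At s1: (◇s → s) ∨ ◇s is true, so ¬((◇s → s) ∨ ◇s) is false.
  At s1: ◇s → s is true, ◇s is false, so (◇s → s) ∨ ◇s is true.
    At s1: ◇s is false, s is false, so ◇s → s is true.
      At s1: ◇s requires s at some successor in {s1}.
        At s1: s is false.
      So ◇s is false at s1.
    At s1: ◇s requires s at some successor in {s1}.
      At s1: s is false.
    So ◇s is false at s1.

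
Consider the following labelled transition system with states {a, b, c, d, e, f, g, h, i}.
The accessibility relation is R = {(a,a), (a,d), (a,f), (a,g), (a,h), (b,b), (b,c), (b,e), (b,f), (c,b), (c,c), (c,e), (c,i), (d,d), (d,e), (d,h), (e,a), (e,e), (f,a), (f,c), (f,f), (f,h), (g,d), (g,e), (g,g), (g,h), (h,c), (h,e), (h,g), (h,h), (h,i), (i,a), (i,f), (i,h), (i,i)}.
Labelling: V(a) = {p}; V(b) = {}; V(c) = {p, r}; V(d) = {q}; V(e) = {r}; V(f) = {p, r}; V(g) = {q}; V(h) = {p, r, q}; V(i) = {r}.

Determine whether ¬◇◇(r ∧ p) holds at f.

Recall that ◇ψ holds at a world iff ψ holds at some accessible world.
At f: ◇◇(r ∧ p) is true, so ¬◇◇(r ∧ p) is false.
  At f: ◇◇(r ∧ p) requires ◇(r ∧ p) at some successor in {a, c, f, h}.
    ◇(r ∧ p) holds at a, so ◇◇(r ∧ p) is true at f.
      At a: ◇(r ∧ p) requires r ∧ p at some successor in {a, d, f, g, h}.
        r ∧ p holds at f, so ◇(r ∧ p) is true at a.

No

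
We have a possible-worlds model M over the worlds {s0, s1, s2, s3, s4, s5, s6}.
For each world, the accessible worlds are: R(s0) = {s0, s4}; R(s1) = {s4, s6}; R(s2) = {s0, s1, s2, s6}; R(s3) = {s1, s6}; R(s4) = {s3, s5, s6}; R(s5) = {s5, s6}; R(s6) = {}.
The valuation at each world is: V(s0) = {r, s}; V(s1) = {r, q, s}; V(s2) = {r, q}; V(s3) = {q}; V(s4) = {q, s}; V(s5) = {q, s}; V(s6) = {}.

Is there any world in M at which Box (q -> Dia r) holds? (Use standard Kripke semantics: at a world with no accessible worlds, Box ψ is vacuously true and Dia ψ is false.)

Let φ = Box (q -> Dia r). Evaluate φ at each world:
  s0 (successors {s0, s4}): φ is false.
  s1 (successors {s4, s6}): φ is false.
  s2 (successors {s0, s1, s2, s6}): φ is false.
  s3 (successors {s1, s6}): φ is false.
  s4 (successors {s3, s5, s6}): φ is false.
  s5 (successors {s5, s6}): φ is false.
  s6 (successors ∅): φ is true.
Detail at s6 (witness):
  At s6: no accessible worlds, so Box (q -> Dia r) holds vacuously.

Yes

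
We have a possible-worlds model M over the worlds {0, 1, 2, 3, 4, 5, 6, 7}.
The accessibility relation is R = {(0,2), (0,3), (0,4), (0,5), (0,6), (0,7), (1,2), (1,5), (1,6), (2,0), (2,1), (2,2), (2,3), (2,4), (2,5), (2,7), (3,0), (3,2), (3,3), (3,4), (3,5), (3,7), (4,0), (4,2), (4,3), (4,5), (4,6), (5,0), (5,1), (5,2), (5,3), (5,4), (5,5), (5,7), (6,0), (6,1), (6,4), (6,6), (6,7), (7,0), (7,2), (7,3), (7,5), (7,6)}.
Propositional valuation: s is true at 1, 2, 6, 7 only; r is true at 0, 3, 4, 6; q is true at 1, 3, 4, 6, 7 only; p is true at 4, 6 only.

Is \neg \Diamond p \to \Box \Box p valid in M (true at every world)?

Let φ = \neg \Diamond p \to \Box \Box p. Evaluate φ at each world:
  0 (successors {2, 3, 4, 5, 6, 7}): φ is true.
  1 (successors {2, 5, 6}): φ is true.
  2 (successors {0, 1, 2, 3, 4, 5, 7}): φ is true.
  3 (successors {0, 2, 3, 4, 5, 7}): φ is true.
  4 (successors {0, 2, 3, 5, 6}): φ is true.
  5 (successors {0, 1, 2, 3, 4, 5, 7}): φ is true.
  6 (successors {0, 1, 4, 6, 7}): φ is true.
  7 (successors {0, 2, 3, 5, 6}): φ is true.
For instance, at 6:
  At 6: \neg \Diamond p is false, \Box \Box p is false, so \neg \Diamond p \to \Box \Box p is true.
    At 6: \Diamond p is true, so \neg \Diamond p is false.
      At 6: \Diamond p requires p at some successor in {0, 1, 4, 6, 7}.
        p holds at 4, so \Diamond p is true at 6.
    At 6: \Box \Box p requires \Box p at every successor {0, 1, 4, 6, 7}.
      \Box p fails at 0, so \Box \Box p is false at 6.

Yes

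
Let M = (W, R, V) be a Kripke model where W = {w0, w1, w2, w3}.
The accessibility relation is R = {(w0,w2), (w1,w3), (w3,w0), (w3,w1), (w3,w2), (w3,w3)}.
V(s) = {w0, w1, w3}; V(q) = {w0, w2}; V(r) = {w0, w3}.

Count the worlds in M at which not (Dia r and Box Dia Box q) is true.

Let φ = not (Dia r and Box Dia Box q). Evaluate φ at each world:
  w0 (successors {w2}): φ is true.
  w1 (successors {w3}): φ is false.
  w2 (successors ∅): φ is true.
  w3 (successors {w0, w1, w2, w3}): φ is true.
For instance, at w0:
  At w0: Dia r and Box Dia Box q is false, so not (Dia r and Box Dia Box q) is true.
    At w0: Dia r is false, Box Dia Box q is false, so Dia r and Box Dia Box q is false.
      At w0: Dia r requires r at some successor in {w2}.
        At w2: r is false.
      So Dia r is false at w0.
      At w0: Box Dia Box q requires Dia Box q at every successor {w2}.
        Dia Box q fails at w2, so Box Dia Box q is false at w0.
Satisfying worlds: {w0, w2, w3}

3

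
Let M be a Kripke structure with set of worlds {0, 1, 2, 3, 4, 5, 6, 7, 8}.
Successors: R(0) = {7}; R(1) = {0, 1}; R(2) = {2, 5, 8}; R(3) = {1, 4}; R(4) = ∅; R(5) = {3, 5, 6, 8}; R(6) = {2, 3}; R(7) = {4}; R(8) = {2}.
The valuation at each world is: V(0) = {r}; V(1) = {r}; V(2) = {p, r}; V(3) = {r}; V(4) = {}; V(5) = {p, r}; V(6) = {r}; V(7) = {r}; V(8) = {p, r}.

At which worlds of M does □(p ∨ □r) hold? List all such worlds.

1, 2, 3, 4, 7, 8

Let φ = □(p ∨ □r). Evaluate φ at each world:
  0 (successors {7}): φ is false.
  1 (successors {0, 1}): φ is true.
  2 (successors {2, 5, 8}): φ is true.
  3 (successors {1, 4}): φ is true.
  4 (successors ∅): φ is true.
  5 (successors {3, 5, 6, 8}): φ is false.
  6 (successors {2, 3}): φ is false.
  7 (successors {4}): φ is true.
  8 (successors {2}): φ is true.
For instance, at 3:
  At 3: □(p ∨ □r) requires p ∨ □r at every successor {1, 4}.
      At 1: p is false, □r is true, so p ∨ □r is true.
      At 4: p is false, □r is true, so p ∨ □r is true.
  So □(p ∨ □r) is true at 3.
Satisfying worlds: {1, 2, 3, 4, 7, 8}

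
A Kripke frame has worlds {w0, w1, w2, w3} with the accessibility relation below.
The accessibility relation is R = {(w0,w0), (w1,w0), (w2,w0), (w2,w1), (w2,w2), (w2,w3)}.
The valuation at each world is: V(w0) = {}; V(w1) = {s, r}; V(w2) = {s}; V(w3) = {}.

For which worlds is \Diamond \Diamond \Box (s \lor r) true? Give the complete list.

Let φ = \Diamond \Diamond \Box (s \lor r). Evaluate φ at each world:
  w0 (successors {w0}): φ is false.
  w1 (successors {w0}): φ is false.
  w2 (successors {w0, w1, w2, w3}): φ is true.
  w3 (successors ∅): φ is false.
For instance, at w0:
  At w0: \Diamond \Diamond \Box (s \lor r) requires \Diamond \Box (s \lor r) at some successor in {w0}.
    At w0: \Diamond \Box (s \lor r) is false.
  So \Diamond \Diamond \Box (s \lor r) is false at w0.
Satisfying worlds: {w2}

w2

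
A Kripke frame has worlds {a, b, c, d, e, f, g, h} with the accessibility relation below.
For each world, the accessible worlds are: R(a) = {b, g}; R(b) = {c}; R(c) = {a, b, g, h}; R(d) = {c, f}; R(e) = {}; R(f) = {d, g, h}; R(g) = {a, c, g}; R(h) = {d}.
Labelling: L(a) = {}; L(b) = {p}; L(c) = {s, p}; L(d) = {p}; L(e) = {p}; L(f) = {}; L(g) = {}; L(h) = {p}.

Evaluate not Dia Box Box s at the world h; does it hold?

Recall that Box ψ holds at a world iff ψ holds at every accessible world, and Dia ψ holds iff ψ holds at some accessible world.
At h: Dia Box Box s is false, so not Dia Box Box s is true.
  At h: Dia Box Box s requires Box Box s at some successor in {d}.
    At d: Box Box s is false.
  So Dia Box Box s is false at h.

Yes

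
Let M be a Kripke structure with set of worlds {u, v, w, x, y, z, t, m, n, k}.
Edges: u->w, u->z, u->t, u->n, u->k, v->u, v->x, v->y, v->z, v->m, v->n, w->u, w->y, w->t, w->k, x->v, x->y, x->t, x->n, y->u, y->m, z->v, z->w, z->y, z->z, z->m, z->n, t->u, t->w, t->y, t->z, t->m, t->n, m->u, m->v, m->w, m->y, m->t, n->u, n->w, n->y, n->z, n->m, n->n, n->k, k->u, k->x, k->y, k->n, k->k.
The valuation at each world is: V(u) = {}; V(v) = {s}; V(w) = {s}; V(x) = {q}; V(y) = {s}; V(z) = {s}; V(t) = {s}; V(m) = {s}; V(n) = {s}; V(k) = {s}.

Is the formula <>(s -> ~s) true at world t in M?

Yes

At t: <>(s -> ~s) requires s -> ~s at some successor in {u, w, y, z, m, n}.
  s -> ~s holds at u, so <>(s -> ~s) is true at t.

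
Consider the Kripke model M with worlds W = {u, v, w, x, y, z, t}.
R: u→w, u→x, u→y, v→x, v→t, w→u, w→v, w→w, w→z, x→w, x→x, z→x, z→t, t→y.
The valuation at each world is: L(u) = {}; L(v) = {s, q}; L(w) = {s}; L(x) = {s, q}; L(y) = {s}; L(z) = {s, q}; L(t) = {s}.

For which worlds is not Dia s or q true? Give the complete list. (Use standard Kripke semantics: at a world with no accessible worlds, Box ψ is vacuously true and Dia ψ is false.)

Let φ = not Dia s or q. Evaluate φ at each world:
  u (successors {w, x, y}): φ is false.
  v (successors {x, t}): φ is true.
  w (successors {u, v, w, z}): φ is false.
  x (successors {w, x}): φ is true.
  y (successors ∅): φ is true.
  z (successors {x, t}): φ is true.
  t (successors {y}): φ is false.
For instance, at z:
  At z: not Dia s is false, q is true, so not Dia s or q is true.
    At z: Dia s is true, so not Dia s is false.
      At z: Dia s requires s at some successor in {x, t}.
        s holds at x, so Dia s is true at z.
Satisfying worlds: {v, x, y, z}

v, x, y, z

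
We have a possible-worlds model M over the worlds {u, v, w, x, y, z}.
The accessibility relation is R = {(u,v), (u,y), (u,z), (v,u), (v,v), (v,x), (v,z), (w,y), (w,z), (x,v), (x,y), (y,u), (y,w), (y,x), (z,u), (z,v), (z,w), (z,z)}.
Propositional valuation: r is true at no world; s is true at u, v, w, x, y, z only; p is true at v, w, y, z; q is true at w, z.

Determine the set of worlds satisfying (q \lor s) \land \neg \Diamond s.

Recall that \Diamond ψ holds at a world iff ψ holds at some accessible world.
Let φ = (q \lor s) \land \neg \Diamond s. Evaluate φ at each world:
  u (successors {v, y, z}): φ is false.
  v (successors {u, v, x, z}): φ is false.
  w (successors {y, z}): φ is false.
  x (successors {v, y}): φ is false.
  y (successors {u, w, x}): φ is false.
  z (successors {u, v, w, z}): φ is false.
For instance, at w:
  At w: q \lor s is true, \neg \Diamond s is false, so (q \lor s) \land \neg \Diamond s is false.
    At w: \Diamond s is true, so \neg \Diamond s is false.
      At w: \Diamond s requires s at some successor in {y, z}.
        s holds at y, so \Diamond s is true at w.
Satisfying worlds: none.

none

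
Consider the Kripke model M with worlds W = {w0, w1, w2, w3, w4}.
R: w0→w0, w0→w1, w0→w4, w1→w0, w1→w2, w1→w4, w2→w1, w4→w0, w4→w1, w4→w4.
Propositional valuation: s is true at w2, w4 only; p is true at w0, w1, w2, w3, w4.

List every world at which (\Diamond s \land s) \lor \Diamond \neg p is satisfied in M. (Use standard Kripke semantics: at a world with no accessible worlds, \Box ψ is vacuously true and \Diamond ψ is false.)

w4

Recall that \Diamond ψ holds at a world iff ψ holds at some accessible world.
Let φ = (\Diamond s \land s) \lor \Diamond \neg p. Evaluate φ at each world:
  w0 (successors {w0, w1, w4}): φ is false.
  w1 (successors {w0, w2, w4}): φ is false.
  w2 (successors {w1}): φ is false.
  w3 (successors ∅): φ is false.
  w4 (successors {w0, w1, w4}): φ is true.
For instance, at w2:
  At w2: \Diamond s \land s is false, \Diamond \neg p is false, so (\Diamond s \land s) \lor \Diamond \neg p is false.
    At w2: \Diamond s is false, s is true, so \Diamond s \land s is false.
      At w2: \Diamond s requires s at some successor in {w1}.
        At w1: s is false.
      So \Diamond s is false at w2.
    At w2: \Diamond \neg p requires \neg p at some successor in {w1}.
      At w1: \neg p is false.
    So \Diamond \neg p is false at w2.
Satisfying worlds: {w4}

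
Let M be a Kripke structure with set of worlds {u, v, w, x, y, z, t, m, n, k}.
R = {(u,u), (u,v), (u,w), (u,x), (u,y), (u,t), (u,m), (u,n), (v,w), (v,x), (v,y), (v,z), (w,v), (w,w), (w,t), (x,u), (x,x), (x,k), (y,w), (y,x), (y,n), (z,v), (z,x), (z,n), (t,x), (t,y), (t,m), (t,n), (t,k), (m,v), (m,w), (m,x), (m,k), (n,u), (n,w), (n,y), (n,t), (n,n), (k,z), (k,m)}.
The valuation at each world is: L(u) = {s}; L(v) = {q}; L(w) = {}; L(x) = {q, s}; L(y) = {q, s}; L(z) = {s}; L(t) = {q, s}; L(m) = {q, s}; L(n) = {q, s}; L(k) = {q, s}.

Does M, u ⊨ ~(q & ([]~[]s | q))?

At u: q & ([]~[]s | q) is false, so ~(q & ([]~[]s | q)) is true.
  At u: q is false, []~[]s | q is false, so q & ([]~[]s | q) is false.
    At u: []~[]s is false, q is false, so []~[]s | q is false.
      At u: []~[]s requires ~[]s at every successor {u, v, w, x, y, t, m, n}.
        ~[]s fails at x, so []~[]s is false at u.

Yes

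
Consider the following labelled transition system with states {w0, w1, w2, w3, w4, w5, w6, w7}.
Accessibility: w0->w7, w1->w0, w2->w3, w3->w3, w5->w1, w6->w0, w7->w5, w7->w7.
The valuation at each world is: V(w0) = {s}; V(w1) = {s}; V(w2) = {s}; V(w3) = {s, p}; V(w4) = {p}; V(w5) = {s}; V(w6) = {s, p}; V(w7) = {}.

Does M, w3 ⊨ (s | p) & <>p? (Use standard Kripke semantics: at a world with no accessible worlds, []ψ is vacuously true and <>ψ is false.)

Yes

At w3: s | p is true, <>p is true, so (s | p) & <>p is true.
  At w3: <>p requires p at some successor in {w3}.
    p holds at w3, so <>p is true at w3.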